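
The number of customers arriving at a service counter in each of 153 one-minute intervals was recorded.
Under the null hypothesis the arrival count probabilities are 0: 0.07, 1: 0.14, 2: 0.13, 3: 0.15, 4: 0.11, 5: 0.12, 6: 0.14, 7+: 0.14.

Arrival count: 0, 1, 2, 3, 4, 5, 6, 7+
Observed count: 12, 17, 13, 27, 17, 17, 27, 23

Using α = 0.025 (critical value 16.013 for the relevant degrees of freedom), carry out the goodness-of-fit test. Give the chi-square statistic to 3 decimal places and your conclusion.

5.841; do not reject

Expected counts E_i = n·p_i: 153×0.07 = 10.71, 153×0.14 = 21.42, 153×0.13 = 19.89, 153×0.15 = 22.95, 153×0.11 = 16.83, 153×0.12 = 18.36, 153×0.14 = 21.42, 153×0.14 = 21.42.
0: (12 − 10.71)²/10.71 = 1.6641/10.71 = 0.1554
1: (17 − 21.42)²/21.42 = 19.5364/21.42 = 0.9121
2: (13 − 19.89)²/19.89 = 47.4721/19.89 = 2.3867
3: (27 − 22.95)²/22.95 = 16.4025/22.95 = 0.7147
4: (17 − 16.83)²/16.83 = 0.0289/16.83 = 0.0017
5: (17 − 18.36)²/18.36 = 1.8496/18.36 = 0.1007
6: (27 − 21.42)²/21.42 = 31.1364/21.42 = 1.4536
7+: (23 − 21.42)²/21.42 = 2.4964/21.42 = 0.1165
Sum = 5.841
df = 7. Since 5.841 < 16.013, we do not reject H₀.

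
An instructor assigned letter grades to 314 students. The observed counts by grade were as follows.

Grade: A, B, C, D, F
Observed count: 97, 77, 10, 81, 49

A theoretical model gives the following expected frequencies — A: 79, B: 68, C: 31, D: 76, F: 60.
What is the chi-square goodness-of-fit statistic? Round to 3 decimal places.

21.864

cat         O        E   (O−E)²/E
A          97       79     4.1013
B          77       68     1.1912
C          10       31    14.2258
D          81       76     0.3289
F          49       60     2.0167
Sum = 21.864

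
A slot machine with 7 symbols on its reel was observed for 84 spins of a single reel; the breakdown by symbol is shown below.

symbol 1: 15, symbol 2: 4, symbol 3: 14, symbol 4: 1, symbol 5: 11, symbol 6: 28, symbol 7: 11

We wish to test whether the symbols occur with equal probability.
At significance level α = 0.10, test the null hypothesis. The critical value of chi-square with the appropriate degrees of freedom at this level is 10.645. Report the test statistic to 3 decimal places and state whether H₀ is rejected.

Under H₀ each category has probability 1/7, so each expected count is 84/7 = 12.
cat           O        E   (O−E)²/E
symbol 1     15       12     0.7500
symbol 2      4       12     5.3333
symbol 3     14       12     0.3333
symbol 4      1       12    10.0833
symbol 5     11       12     0.0833
symbol 6     28       12    21.3333
symbol 7     11       12     0.0833
Sum = 38.000
df = 6. Since 38.000 > 10.645, we reject H₀.

38.000; reject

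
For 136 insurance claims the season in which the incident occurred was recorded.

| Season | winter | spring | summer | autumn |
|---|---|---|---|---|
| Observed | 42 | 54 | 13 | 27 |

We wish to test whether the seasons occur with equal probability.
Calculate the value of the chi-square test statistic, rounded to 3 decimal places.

Under H₀ each category has probability 1/4, so each expected count is 136/4 = 34.
cat         O        E   (O−E)²/E
winter     42       34     1.8824
spring     54       34    11.7647
summer     13       34    12.9706
autumn     27       34     1.4412
Sum = 28.059

28.059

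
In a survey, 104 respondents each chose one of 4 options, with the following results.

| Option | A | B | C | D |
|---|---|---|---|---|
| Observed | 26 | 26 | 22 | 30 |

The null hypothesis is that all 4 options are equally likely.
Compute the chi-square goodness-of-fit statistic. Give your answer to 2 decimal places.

1.23

Under H₀ each category has probability 1/4, so each expected count is 104/4 = 26.
A: (26 − 26)²/26 = 0/26 = 0.000
B: (26 − 26)²/26 = 0/26 = 0.000
C: (22 − 26)²/26 = 16/26 = 0.615
D: (30 − 26)²/26 = 16/26 = 0.615
Sum = 1.23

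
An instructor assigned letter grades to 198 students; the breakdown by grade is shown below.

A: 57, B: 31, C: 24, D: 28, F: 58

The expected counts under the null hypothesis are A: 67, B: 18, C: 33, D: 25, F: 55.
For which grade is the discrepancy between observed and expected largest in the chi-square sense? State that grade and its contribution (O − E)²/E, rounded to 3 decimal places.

B, 9.389

A: (57 − 67)²/67 = 100/67 = 1.4925
B: (31 − 18)²/18 = 169/18 = 9.3889
C: (24 − 33)²/33 = 81/33 = 2.4545
D: (28 − 25)²/25 = 9/25 = 0.3600
F: (58 − 55)²/55 = 9/55 = 0.1636
The largest term is for B: 9.389.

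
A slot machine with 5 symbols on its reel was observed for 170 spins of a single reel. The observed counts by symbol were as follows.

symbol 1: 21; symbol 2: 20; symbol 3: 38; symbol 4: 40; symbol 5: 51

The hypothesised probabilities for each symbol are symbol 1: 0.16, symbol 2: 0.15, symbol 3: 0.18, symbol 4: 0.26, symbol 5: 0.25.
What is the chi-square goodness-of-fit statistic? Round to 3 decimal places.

6.488

Expected counts E_i = n·p_i: 170×0.16 = 27.2, 170×0.15 = 25.5, 170×0.18 = 30.6, 170×0.26 = 44.2, 170×0.25 = 42.5.
symbol 1: (21 − 27.2)²/27.2 = 38.44/27.2 = 1.4132
symbol 2: (20 − 25.5)²/25.5 = 30.25/25.5 = 1.1863
symbol 3: (38 − 30.6)²/30.6 = 54.76/30.6 = 1.7895
symbol 4: (40 − 44.2)²/44.2 = 17.64/44.2 = 0.3991
symbol 5: (51 − 42.5)²/42.5 = 72.25/42.5 = 1.7000
Sum = 6.488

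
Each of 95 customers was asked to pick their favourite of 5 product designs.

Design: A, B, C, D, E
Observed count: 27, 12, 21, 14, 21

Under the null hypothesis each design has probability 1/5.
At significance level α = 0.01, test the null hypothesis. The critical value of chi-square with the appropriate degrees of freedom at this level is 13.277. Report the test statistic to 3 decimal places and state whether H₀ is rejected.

7.684; do not reject

Expected count for each of the 5 categories: 95/5 = 19.
A: (27 − 19)²/19 = 64/19 = 3.3684
B: (12 − 19)²/19 = 49/19 = 2.5789
C: (21 − 19)²/19 = 4/19 = 0.2105
D: (14 − 19)²/19 = 25/19 = 1.3158
E: (21 − 19)²/19 = 4/19 = 0.2105
Sum = 7.684
df = 4. Since 7.684 < 13.277, we do not reject H₀.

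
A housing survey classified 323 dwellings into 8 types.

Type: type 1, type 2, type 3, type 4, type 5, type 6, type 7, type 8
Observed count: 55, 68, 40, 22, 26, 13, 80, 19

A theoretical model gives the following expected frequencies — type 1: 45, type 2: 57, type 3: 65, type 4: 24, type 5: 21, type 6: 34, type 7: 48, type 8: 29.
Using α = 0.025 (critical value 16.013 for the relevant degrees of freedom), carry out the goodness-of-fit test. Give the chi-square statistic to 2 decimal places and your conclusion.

53.07; reject

χ² = (55−45)²/45 + (68−57)²/57 + (40−65)²/65 + (22−24)²/24 + (26−21)²/21 + (13−34)²/34 + (80−48)²/48 + (19−29)²/29
   = 2.222 + 2.123 + 9.615 + 0.167 + 1.190 + 12.971 + 21.333 + 3.448
Sum = 53.07
df = 7. Since 53.07 > 16.013, we reject H₀.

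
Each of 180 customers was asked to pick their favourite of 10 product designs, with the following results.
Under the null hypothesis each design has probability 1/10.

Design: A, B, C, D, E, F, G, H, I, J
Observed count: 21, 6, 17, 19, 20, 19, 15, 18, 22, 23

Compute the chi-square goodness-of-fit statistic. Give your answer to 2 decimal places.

11.67

Under H₀ each category has probability 1/10, so each expected count is 180/10 = 18.
χ² = (21−18)²/18 + (6−18)²/18 + (17−18)²/18 + (19−18)²/18 + (20−18)²/18 + (19−18)²/18 + (15−18)²/18 + (18−18)²/18 + (22−18)²/18 + (23−18)²/18
   = 0.500 + 8.000 + 0.056 + 0.056 + 0.222 + 0.056 + 0.500 + 0.000 + 0.889 + 1.389
Sum = 11.67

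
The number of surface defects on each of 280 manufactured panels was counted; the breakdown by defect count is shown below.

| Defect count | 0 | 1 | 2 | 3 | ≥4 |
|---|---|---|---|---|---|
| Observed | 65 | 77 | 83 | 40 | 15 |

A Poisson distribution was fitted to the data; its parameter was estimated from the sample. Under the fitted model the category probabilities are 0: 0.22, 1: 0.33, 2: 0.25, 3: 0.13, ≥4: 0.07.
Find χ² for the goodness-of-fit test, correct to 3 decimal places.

6.604

Expected counts E_i = n·p_i: 280×0.22 = 61.6, 280×0.33 = 92.4, 280×0.25 = 70, 280×0.13 = 36.4, 280×0.07 = 19.6.
χ² = (65−61.6)²/61.6 + (77−92.4)²/92.4 + (83−70)²/70 + (40−36.4)²/36.4 + (15−19.6)²/19.6
   = 0.1877 + 2.5667 + 2.4143 + 0.3560 + 1.0796
Sum = 6.604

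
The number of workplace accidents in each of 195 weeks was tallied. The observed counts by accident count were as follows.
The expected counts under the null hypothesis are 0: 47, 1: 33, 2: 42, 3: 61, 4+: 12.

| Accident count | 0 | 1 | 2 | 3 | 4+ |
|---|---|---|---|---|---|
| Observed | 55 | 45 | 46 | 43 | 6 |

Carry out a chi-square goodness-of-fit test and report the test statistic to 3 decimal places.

14.418

χ² = (55−47)²/47 + (45−33)²/33 + (46−42)²/42 + (43−61)²/61 + (6−12)²/12
   = 1.3617 + 4.3636 + 0.3810 + 5.3115 + 3.0000
Sum = 14.418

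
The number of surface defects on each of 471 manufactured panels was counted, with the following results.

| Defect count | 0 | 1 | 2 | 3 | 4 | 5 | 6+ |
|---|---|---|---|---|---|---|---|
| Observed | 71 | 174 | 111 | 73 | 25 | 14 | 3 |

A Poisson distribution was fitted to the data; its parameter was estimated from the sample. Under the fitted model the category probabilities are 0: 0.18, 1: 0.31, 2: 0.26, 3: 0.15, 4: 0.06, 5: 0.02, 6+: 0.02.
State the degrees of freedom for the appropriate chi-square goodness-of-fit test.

There are k = 7 categories and 1 parameter estimated from the data, so df = 7 − 1 − 1 = 5.

5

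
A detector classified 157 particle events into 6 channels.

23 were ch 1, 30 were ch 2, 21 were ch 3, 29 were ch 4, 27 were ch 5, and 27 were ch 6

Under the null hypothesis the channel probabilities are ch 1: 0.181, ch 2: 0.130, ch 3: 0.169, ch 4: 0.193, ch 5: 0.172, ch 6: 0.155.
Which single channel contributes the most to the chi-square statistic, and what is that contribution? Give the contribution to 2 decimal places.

ch 2, 4.51

Expected counts E_i = n·p_i: 157×0.181 = 28.417, 157×0.130 = 20.41, 157×0.169 = 26.533, 157×0.193 = 30.301, 157×0.172 = 27.004, 157×0.155 = 24.335.
cat         O        E   (O−E)²/E
ch 1       23   28.417      1.033
ch 2       30    20.41      4.506
ch 3       21   26.533      1.154
ch 4       29   30.301      0.056
ch 5       27   27.004      0.000
ch 6       27   24.335      0.292
The largest term is for ch 2: 4.51.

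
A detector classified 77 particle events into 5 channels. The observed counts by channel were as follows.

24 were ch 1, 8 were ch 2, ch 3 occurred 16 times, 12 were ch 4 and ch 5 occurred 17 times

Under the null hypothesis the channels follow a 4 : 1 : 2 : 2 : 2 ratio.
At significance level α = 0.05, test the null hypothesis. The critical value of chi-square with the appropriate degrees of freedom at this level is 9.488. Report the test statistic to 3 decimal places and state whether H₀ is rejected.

Ratio total = 11. Expected counts: 77×4/11 = 28, 77×1/11 = 7, 77×2/11 = 14, 77×2/11 = 14, 77×2/11 = 14.
ch 1: (24 − 28)²/28 = 16/28 = 0.5714
ch 2: (8 − 7)²/7 = 1/7 = 0.1429
ch 3: (16 − 14)²/14 = 4/14 = 0.2857
ch 4: (12 − 14)²/14 = 4/14 = 0.2857
ch 5: (17 − 14)²/14 = 9/14 = 0.6429
Sum = 1.929
df = 4. Since 1.929 < 9.488, we do not reject H₀.

1.929; do not reject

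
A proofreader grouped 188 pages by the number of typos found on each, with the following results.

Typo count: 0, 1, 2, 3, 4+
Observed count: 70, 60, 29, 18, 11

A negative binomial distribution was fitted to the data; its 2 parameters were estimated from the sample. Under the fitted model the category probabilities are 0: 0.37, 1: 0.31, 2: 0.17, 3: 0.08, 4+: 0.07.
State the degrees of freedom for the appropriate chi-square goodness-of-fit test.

There are k = 5 categories and 2 parameters estimated from the data, so df = 5 − 1 − 2 = 2.

2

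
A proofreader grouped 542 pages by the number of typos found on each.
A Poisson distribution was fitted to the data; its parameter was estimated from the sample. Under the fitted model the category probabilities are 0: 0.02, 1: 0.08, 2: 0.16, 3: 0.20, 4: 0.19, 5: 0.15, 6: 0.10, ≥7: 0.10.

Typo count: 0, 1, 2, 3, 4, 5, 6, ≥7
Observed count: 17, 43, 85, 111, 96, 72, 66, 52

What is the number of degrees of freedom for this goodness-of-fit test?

6

There are k = 8 categories and 1 parameter estimated from the data, so df = 8 − 1 − 1 = 6.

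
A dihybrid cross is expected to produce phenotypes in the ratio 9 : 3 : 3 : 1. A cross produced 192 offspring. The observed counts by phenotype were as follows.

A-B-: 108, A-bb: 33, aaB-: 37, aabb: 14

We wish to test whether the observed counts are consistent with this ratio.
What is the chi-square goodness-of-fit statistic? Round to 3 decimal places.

Ratio total = 16. Expected counts: 192×9/16 = 108, 192×3/16 = 36, 192×3/16 = 36, 192×1/16 = 12.
A-B-: (108 − 108)²/108 = 0/108 = 0.0000
A-bb: (33 − 36)²/36 = 9/36 = 0.2500
aaB-: (37 − 36)²/36 = 1/36 = 0.0278
aabb: (14 − 12)²/12 = 4/12 = 0.3333
Sum = 0.611

0.611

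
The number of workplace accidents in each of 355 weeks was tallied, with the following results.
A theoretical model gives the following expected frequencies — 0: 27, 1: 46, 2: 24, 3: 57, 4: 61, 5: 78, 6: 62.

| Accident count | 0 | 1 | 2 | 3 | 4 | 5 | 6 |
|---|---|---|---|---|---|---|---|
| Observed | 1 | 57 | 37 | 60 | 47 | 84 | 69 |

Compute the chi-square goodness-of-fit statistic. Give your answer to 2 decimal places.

39.33

0: (1 − 27)²/27 = 676/27 = 25.037
1: (57 − 46)²/46 = 121/46 = 2.630
2: (37 − 24)²/24 = 169/24 = 7.042
3: (60 − 57)²/57 = 9/57 = 0.158
4: (47 − 61)²/61 = 196/61 = 3.213
5: (84 − 78)²/78 = 36/78 = 0.462
6: (69 − 62)²/62 = 49/62 = 0.790
Sum = 39.33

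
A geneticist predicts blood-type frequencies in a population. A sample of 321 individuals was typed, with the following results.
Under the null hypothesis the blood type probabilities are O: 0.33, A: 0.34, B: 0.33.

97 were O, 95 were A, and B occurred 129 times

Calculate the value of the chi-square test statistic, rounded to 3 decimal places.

7.609

Expected counts E_i = n·p_i: 321×0.33 = 105.93, 321×0.34 = 109.14, 321×0.33 = 105.93.
O: (97 − 105.93)²/105.93 = 79.7449/105.93 = 0.7528
A: (95 − 109.14)²/109.14 = 199.9396/109.14 = 1.8320
B: (129 − 105.93)²/105.93 = 532.2249/105.93 = 5.0243
Sum = 7.609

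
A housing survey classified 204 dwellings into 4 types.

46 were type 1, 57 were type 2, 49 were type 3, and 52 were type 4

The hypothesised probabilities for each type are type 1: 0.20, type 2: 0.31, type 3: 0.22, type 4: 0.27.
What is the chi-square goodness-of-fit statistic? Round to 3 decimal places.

Expected counts E_i = n·p_i: 204×0.20 = 40.8, 204×0.31 = 63.24, 204×0.22 = 44.88, 204×0.27 = 55.08.
type 1: (46 − 40.8)²/40.8 = 27.04/40.8 = 0.6627
type 2: (57 − 63.24)²/63.24 = 38.9376/63.24 = 0.6157
type 3: (49 − 44.88)²/44.88 = 16.9744/44.88 = 0.3782
type 4: (52 − 55.08)²/55.08 = 9.4864/55.08 = 0.1722
Sum = 1.829

1.829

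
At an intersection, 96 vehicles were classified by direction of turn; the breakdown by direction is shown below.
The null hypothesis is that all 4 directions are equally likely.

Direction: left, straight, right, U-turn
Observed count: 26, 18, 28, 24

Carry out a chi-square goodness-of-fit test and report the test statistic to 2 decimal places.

2.33

Under H₀ each category has probability 1/4, so each expected count is 96/4 = 24.
cat           O        E   (O−E)²/E
left         26       24      0.167
straight     18       24      1.500
right        28       24      0.667
U-turn       24       24      0.000
Sum = 2.33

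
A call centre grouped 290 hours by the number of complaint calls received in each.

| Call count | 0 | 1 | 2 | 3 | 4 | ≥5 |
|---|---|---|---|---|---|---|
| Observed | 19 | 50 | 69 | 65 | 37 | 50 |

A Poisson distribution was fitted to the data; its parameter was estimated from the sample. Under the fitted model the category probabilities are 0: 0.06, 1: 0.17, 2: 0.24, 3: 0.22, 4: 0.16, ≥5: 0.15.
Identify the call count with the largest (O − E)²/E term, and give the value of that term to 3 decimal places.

Expected counts E_i = n·p_i: 290×0.06 = 17.4, 290×0.17 = 49.3, 290×0.24 = 69.6, 290×0.22 = 63.8, 290×0.16 = 46.4, 290×0.15 = 43.5.
0: (19 − 17.4)²/17.4 = 2.56/17.4 = 0.1471
1: (50 − 49.3)²/49.3 = 0.49/49.3 = 0.0099
2: (69 − 69.6)²/69.6 = 0.36/69.6 = 0.0052
3: (65 − 63.8)²/63.8 = 1.44/63.8 = 0.0226
4: (37 − 46.4)²/46.4 = 88.36/46.4 = 1.9043
≥5: (50 − 43.5)²/43.5 = 42.25/43.5 = 0.9713
The largest term is for 4: 1.904.

4, 1.904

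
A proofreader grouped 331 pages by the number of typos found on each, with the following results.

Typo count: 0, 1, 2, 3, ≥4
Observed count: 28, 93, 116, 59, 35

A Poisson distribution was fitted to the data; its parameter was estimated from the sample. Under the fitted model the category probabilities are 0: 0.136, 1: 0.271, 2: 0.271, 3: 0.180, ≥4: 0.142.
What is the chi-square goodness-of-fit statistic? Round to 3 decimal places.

Expected counts E_i = n·p_i: 331×0.136 = 45.016, 331×0.271 = 89.701, 331×0.271 = 89.701, 331×0.180 = 59.58, 331×0.142 = 47.002.
0: (28 − 45.016)²/45.016 = 289.544256/45.016 = 6.4320
1: (93 − 89.701)²/89.701 = 10.883401/89.701 = 0.1213
2: (116 − 89.701)²/89.701 = 691.637401/89.701 = 7.7105
3: (59 − 59.58)²/59.58 = 0.3364/59.58 = 0.0056
≥4: (35 − 47.002)²/47.002 = 144.048004/47.002 = 3.0647
Sum = 17.334

17.334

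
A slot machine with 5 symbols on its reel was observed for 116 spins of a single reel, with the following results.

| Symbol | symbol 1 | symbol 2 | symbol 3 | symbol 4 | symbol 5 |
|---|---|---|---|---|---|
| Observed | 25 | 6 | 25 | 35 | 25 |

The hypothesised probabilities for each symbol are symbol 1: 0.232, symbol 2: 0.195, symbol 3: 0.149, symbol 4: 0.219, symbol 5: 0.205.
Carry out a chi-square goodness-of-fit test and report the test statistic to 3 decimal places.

Expected counts E_i = n·p_i: 116×0.232 = 26.912, 116×0.195 = 22.62, 116×0.149 = 17.284, 116×0.219 = 25.404, 116×0.205 = 23.78.
symbol 1: (25 − 26.912)²/26.912 = 3.655744/26.912 = 0.1358
symbol 2: (6 − 22.62)²/22.62 = 276.2244/22.62 = 12.2115
symbol 3: (25 − 17.284)²/17.284 = 59.536656/17.284 = 3.4446
symbol 4: (35 − 25.404)²/25.404 = 92.083216/25.404 = 3.6248
symbol 5: (25 − 23.78)²/23.78 = 1.4884/23.78 = 0.0626
Sum = 19.479

19.479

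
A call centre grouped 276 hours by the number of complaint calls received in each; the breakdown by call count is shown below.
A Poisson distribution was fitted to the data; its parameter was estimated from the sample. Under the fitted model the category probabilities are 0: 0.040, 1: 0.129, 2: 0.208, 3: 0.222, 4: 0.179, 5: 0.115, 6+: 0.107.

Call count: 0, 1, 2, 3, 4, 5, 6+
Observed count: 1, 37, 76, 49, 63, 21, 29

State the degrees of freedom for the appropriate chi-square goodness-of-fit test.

There are k = 7 categories and 1 parameter estimated from the data, so df = 7 − 1 − 1 = 5.

5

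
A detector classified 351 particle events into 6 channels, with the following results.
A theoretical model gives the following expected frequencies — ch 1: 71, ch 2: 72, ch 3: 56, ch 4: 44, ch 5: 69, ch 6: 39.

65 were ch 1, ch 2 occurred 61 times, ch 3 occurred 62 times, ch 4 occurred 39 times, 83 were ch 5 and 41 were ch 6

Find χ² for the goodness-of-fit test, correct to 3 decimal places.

6.342

χ² = (65−71)²/71 + (61−72)²/72 + (62−56)²/56 + (39−44)²/44 + (83−69)²/69 + (41−39)²/39
   = 0.5070 + 1.6806 + 0.6429 + 0.5682 + 2.8406 + 0.1026
Sum = 6.342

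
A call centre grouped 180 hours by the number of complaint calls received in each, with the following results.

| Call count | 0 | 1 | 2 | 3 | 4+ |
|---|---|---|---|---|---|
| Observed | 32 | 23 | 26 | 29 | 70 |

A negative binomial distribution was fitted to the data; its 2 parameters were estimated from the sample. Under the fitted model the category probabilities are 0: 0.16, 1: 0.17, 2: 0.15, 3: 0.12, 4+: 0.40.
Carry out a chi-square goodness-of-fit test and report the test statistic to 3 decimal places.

4.871

Expected counts E_i = n·p_i: 180×0.16 = 28.8, 180×0.17 = 30.6, 180×0.15 = 27, 180×0.12 = 21.6, 180×0.40 = 72.
χ² = (32−28.8)²/28.8 + (23−30.6)²/30.6 + (26−27)²/27 + (29−21.6)²/21.6 + (70−72)²/72
   = 0.3556 + 1.8876 + 0.0370 + 2.5352 + 0.0556
Sum = 4.871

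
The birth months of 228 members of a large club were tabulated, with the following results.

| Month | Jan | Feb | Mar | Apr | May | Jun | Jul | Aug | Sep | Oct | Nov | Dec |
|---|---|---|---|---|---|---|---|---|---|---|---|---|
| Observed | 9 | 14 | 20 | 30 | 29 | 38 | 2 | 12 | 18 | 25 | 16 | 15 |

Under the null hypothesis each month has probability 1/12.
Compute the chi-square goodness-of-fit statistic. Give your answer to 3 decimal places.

Expected count for each of the 12 categories: 228/12 = 19.
cat         O        E   (O−E)²/E
Jan         9       19     5.2632
Feb        14       19     1.3158
Mar        20       19     0.0526
Apr        30       19     6.3684
May        29       19     5.2632
Jun        38       19    19.0000
Jul         2       19    15.2105
Aug        12       19     2.5789
Sep        18       19     0.0526
Oct        25       19     1.8947
Nov        16       19     0.4737
Dec        15       19     0.8421
Sum = 58.316

58.316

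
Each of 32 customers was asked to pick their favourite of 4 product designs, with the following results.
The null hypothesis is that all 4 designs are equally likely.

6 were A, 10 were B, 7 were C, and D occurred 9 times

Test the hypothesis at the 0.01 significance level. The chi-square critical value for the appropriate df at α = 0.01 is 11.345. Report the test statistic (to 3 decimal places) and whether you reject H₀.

1.250; do not reject

Under H₀ each category has probability 1/4, so each expected count is 32/4 = 8.
A: (6 − 8)²/8 = 4/8 = 0.5000
B: (10 − 8)²/8 = 4/8 = 0.5000
C: (7 − 8)²/8 = 1/8 = 0.1250
D: (9 − 8)²/8 = 1/8 = 0.1250
Sum = 1.250
df = 3. Since 1.250 < 11.345, we do not reject H₀.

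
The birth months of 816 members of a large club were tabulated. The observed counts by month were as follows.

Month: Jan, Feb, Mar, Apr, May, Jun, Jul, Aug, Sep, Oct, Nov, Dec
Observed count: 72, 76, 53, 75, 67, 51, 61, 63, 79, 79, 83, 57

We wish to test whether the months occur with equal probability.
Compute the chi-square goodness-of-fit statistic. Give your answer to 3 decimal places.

19.206

Under H₀ each category has probability 1/12, so each expected count is 816/12 = 68.
Jan: (72 − 68)²/68 = 16/68 = 0.2353
Feb: (76 − 68)²/68 = 64/68 = 0.9412
Mar: (53 − 68)²/68 = 225/68 = 3.3088
Apr: (75 − 68)²/68 = 49/68 = 0.7206
May: (67 − 68)²/68 = 1/68 = 0.0147
Jun: (51 − 68)²/68 = 289/68 = 4.2500
Jul: (61 − 68)²/68 = 49/68 = 0.7206
Aug: (63 − 68)²/68 = 25/68 = 0.3676
Sep: (79 − 68)²/68 = 121/68 = 1.7794
Oct: (79 − 68)²/68 = 121/68 = 1.7794
Nov: (83 − 68)²/68 = 225/68 = 3.3088
Dec: (57 − 68)²/68 = 121/68 = 1.7794
Sum = 19.206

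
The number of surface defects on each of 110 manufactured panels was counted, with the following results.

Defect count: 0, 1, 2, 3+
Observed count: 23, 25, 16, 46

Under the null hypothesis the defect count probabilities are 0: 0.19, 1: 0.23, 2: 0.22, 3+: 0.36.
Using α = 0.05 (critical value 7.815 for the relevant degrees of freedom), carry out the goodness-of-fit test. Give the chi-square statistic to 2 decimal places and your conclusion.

4.03; do not reject

Expected counts E_i = n·p_i: 110×0.19 = 20.9, 110×0.23 = 25.3, 110×0.22 = 24.2, 110×0.36 = 39.6.
cat         O        E   (O−E)²/E
0          23     20.9      0.211
1          25     25.3      0.004
2          16     24.2      2.779
3+         46     39.6      1.034
Sum = 4.03
df = 3. Since 4.03 < 7.815, we do not reject H₀.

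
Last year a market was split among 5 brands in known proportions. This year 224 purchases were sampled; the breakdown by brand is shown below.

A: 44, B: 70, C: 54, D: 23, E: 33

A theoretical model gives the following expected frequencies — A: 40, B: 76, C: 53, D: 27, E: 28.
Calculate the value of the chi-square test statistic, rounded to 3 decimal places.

2.378

cat         O        E   (O−E)²/E
A          44       40     0.4000
B          70       76     0.4737
C          54       53     0.0189
D          23       27     0.5926
E          33       28     0.8929
Sum = 2.378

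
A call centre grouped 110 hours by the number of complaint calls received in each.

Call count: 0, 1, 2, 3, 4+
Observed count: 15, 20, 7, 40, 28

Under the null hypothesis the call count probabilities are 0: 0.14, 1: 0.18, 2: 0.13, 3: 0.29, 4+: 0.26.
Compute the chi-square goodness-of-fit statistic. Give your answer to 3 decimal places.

Expected counts E_i = n·p_i: 110×0.14 = 15.4, 110×0.18 = 19.8, 110×0.13 = 14.3, 110×0.29 = 31.9, 110×0.26 = 28.6.
0: (15 − 15.4)²/15.4 = 0.16/15.4 = 0.0104
1: (20 − 19.8)²/19.8 = 0.04/19.8 = 0.0020
2: (7 − 14.3)²/14.3 = 53.29/14.3 = 3.7266
3: (40 − 31.9)²/31.9 = 65.61/31.9 = 2.0567
4+: (28 − 28.6)²/28.6 = 0.36/28.6 = 0.0126
Sum = 5.808

5.808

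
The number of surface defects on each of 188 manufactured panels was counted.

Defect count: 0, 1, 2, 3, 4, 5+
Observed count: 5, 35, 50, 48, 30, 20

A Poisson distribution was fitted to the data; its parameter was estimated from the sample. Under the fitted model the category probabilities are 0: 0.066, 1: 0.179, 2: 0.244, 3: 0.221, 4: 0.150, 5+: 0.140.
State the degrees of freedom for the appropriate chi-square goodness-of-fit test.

4

There are k = 6 categories and 1 parameter estimated from the data, so df = 6 − 1 − 1 = 4.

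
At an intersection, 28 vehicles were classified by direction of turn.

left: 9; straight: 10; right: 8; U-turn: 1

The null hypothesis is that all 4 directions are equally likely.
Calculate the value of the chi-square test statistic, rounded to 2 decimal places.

7.14

Expected count for each of the 4 categories: 28/4 = 7.
cat           O        E   (O−E)²/E
left          9        7      0.571
straight     10        7      1.286
right         8        7      0.143
U-turn        1        7      5.143
Sum = 7.14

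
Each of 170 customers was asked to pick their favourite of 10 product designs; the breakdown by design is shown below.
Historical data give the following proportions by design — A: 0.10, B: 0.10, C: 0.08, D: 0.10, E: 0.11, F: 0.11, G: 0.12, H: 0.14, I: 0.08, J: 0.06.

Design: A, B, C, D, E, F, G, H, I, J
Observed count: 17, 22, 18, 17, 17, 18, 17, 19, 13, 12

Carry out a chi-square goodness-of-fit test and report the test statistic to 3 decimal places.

4.954

Expected counts E_i = n·p_i: 170×0.10 = 17, 170×0.10 = 17, 170×0.08 = 13.6, 170×0.10 = 17, 170×0.11 = 18.7, 170×0.11 = 18.7, 170×0.12 = 20.4, 170×0.14 = 23.8, 170×0.08 = 13.6, 170×0.06 = 10.2.
χ² = (17−17)²/17 + (22−17)²/17 + (18−13.6)²/13.6 + (17−17)²/17 + (17−18.7)²/18.7 + (18−18.7)²/18.7 + (17−20.4)²/20.4 + (19−23.8)²/23.8 + (13−13.6)²/13.6 + (12−10.2)²/10.2
   = 0.0000 + 1.4706 + 1.4235 + 0.0000 + 0.1545 + 0.0262 + 0.5667 + 0.9681 + 0.0265 + 0.3176
Sum = 4.954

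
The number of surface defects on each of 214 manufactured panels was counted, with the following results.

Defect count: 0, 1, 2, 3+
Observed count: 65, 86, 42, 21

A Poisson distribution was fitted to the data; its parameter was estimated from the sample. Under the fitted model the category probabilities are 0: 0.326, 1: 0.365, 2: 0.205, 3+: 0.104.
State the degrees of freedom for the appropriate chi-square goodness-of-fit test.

There are k = 4 categories and 1 parameter estimated from the data, so df = 4 − 1 − 1 = 2.

2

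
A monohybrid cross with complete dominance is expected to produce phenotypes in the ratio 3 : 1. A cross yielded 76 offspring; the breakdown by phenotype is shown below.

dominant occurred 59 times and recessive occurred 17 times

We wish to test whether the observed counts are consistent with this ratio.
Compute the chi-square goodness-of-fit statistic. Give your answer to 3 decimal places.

Ratio total = 4. Expected counts: 76×3/4 = 57, 76×1/4 = 19.
cat            O        E   (O−E)²/E
dominant      59       57     0.0702
recessive     17       19     0.2105
Sum = 0.281

0.281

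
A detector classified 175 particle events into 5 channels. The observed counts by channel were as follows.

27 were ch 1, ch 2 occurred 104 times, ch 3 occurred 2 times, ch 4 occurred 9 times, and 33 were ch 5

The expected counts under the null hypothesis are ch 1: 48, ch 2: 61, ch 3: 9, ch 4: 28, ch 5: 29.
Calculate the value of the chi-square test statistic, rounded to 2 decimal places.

χ² = (27−48)²/48 + (104−61)²/61 + (2−9)²/9 + (9−28)²/28 + (33−29)²/29
   = 9.188 + 30.311 + 5.444 + 12.893 + 0.552
Sum = 58.39

58.39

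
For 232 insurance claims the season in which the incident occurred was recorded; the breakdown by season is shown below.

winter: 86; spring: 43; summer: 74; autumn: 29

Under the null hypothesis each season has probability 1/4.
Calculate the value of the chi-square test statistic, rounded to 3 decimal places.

36.310

Under H₀ each category has probability 1/4, so each expected count is 232/4 = 58.
winter: (86 − 58)²/58 = 784/58 = 13.5172
spring: (43 − 58)²/58 = 225/58 = 3.8793
summer: (74 − 58)²/58 = 256/58 = 4.4138
autumn: (29 − 58)²/58 = 841/58 = 14.5000
Sum = 36.310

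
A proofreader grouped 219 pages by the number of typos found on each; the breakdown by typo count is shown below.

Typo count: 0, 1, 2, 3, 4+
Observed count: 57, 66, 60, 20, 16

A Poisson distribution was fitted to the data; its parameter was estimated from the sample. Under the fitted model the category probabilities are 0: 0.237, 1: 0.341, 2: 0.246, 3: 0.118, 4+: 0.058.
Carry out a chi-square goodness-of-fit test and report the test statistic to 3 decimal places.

Expected counts E_i = n·p_i: 219×0.237 = 51.903, 219×0.341 = 74.679, 219×0.246 = 53.874, 219×0.118 = 25.842, 219×0.058 = 12.702.
0: (57 − 51.903)²/51.903 = 25.979409/51.903 = 0.5005
1: (66 − 74.679)²/74.679 = 75.325041/74.679 = 1.0087
2: (60 − 53.874)²/53.874 = 37.527876/53.874 = 0.6966
3: (20 − 25.842)²/25.842 = 34.128964/25.842 = 1.3207
4+: (16 − 12.702)²/12.702 = 10.876804/12.702 = 0.8563
Sum = 4.383

4.383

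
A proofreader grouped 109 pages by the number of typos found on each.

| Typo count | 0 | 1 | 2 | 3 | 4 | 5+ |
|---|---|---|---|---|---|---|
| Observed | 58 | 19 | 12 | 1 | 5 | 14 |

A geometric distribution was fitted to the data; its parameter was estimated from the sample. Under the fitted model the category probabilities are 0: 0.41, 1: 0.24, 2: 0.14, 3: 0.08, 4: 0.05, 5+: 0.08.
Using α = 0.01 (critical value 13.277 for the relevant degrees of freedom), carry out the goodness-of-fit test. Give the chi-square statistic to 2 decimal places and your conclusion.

Expected counts E_i = n·p_i: 109×0.41 = 44.69, 109×0.24 = 26.16, 109×0.14 = 15.26, 109×0.08 = 8.72, 109×0.05 = 5.45, 109×0.08 = 8.72.
χ² = (58−44.69)²/44.69 + (19−26.16)²/26.16 + (12−15.26)²/15.26 + (1−8.72)²/8.72 + (5−5.45)²/5.45 + (14−8.72)²/8.72
   = 3.964 + 1.960 + 0.696 + 6.835 + 0.037 + 3.197
Sum = 16.69
df = 4. Since 16.69 > 13.277, we reject H₀.

16.69; reject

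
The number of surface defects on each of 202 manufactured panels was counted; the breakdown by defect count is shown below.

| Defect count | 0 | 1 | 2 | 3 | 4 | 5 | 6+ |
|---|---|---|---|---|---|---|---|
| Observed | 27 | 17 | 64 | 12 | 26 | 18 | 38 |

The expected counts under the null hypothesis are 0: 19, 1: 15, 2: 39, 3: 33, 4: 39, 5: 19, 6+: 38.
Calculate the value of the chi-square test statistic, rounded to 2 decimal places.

37.41

χ² = (27−19)²/19 + (17−15)²/15 + (64−39)²/39 + (12−33)²/33 + (26−39)²/39 + (18−19)²/19 + (38−38)²/38
   = 3.368 + 0.267 + 16.026 + 13.364 + 4.333 + 0.053 + 0.000
Sum = 37.41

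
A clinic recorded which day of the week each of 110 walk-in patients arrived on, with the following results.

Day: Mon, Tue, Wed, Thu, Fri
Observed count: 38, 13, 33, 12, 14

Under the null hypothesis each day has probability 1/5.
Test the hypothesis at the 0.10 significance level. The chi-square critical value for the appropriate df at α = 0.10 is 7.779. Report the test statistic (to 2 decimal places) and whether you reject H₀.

28.27; reject

Expected count for each of the 5 categories: 110/5 = 22.
cat         O        E   (O−E)²/E
Mon        38       22     11.636
Tue        13       22      3.682
Wed        33       22      5.500
Thu        12       22      4.545
Fri        14       22      2.909
Sum = 28.27
df = 4. Since 28.27 > 7.779, we reject H₀.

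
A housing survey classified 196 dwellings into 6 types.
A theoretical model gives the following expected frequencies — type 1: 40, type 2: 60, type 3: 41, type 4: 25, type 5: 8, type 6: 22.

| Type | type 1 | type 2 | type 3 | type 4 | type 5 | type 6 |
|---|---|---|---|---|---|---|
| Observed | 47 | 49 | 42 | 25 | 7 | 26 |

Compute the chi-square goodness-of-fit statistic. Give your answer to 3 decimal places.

χ² = (47−40)²/40 + (49−60)²/60 + (42−41)²/41 + (25−25)²/25 + (7−8)²/8 + (26−22)²/22
   = 1.2250 + 2.0167 + 0.0244 + 0.0000 + 0.1250 + 0.7273
Sum = 4.118

4.118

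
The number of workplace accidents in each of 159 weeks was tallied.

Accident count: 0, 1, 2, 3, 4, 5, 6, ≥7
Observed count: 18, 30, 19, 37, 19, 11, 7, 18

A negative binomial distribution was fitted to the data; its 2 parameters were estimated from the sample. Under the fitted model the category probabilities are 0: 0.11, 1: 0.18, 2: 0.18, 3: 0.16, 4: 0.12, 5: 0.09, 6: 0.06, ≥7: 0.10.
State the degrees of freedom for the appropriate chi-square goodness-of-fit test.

There are k = 8 categories and 2 parameters estimated from the data, so df = 8 − 1 − 2 = 5.

5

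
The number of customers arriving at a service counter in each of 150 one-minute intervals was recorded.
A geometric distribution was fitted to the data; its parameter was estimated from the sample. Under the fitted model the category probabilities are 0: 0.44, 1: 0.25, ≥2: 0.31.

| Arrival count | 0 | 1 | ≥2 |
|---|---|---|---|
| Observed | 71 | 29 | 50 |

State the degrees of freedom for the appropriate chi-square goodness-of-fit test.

1

There are k = 3 categories and 1 parameter estimated from the data, so df = 3 − 1 − 1 = 1.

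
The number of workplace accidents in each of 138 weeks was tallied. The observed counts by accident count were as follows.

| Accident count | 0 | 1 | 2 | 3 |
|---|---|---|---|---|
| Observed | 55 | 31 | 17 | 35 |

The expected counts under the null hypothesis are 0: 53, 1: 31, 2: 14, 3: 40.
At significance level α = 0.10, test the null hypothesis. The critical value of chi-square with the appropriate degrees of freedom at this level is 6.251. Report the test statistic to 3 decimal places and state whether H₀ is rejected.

χ² = (55−53)²/53 + (31−31)²/31 + (17−14)²/14 + (35−40)²/40
   = 0.0755 + 0.0000 + 0.6429 + 0.6250
Sum = 1.343
df = 3. Since 1.343 < 6.251, we do not reject H₀.

1.343; do not reject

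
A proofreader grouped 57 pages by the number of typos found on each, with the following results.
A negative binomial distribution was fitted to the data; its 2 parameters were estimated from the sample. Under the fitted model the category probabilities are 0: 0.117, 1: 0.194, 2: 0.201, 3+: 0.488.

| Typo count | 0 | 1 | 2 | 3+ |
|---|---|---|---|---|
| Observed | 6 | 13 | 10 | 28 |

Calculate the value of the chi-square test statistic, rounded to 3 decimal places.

0.595

Expected counts E_i = n·p_i: 57×0.117 = 6.669, 57×0.194 = 11.058, 57×0.201 = 11.457, 57×0.488 = 27.816.
cat         O        E   (O−E)²/E
0           6    6.669     0.0671
1          13   11.058     0.3411
2          10   11.457     0.1853
3+         28   27.816     0.0012
Sum = 0.595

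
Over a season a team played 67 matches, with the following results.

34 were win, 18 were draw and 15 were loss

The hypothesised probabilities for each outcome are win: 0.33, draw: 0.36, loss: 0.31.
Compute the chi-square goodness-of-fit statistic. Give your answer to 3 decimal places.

Expected counts E_i = n·p_i: 67×0.33 = 22.11, 67×0.36 = 24.12, 67×0.31 = 20.77.
χ² = (34−22.11)²/22.11 + (18−24.12)²/24.12 + (15−20.77)²/20.77
   = 6.3940 + 1.5528 + 1.6029
Sum = 9.550

9.550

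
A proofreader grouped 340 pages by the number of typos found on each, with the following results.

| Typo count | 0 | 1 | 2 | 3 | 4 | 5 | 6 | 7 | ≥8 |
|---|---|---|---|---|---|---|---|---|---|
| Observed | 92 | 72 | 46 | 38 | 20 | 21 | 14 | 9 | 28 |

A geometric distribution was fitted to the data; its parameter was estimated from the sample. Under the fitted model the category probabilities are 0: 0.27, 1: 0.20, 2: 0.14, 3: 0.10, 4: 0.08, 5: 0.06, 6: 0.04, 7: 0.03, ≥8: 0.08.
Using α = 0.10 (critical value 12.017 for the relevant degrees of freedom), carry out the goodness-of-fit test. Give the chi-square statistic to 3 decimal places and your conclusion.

Expected counts E_i = n·p_i: 340×0.27 = 91.8, 340×0.20 = 68, 340×0.14 = 47.6, 340×0.10 = 34, 340×0.08 = 27.2, 340×0.06 = 20.4, 340×0.04 = 13.6, 340×0.03 = 10.2, 340×0.08 = 27.2.
cat         O        E   (O−E)²/E
0          92     91.8     0.0004
1          72       68     0.2353
2          46     47.6     0.0538
3          38       34     0.4706
4          20     27.2     1.9059
5          21     20.4     0.0176
6          14     13.6     0.0118
7           9     10.2     0.1412
≥8         28     27.2     0.0235
Sum = 2.860
df = 7. Since 2.860 < 12.017, we do not reject H₀.

2.860; do not reject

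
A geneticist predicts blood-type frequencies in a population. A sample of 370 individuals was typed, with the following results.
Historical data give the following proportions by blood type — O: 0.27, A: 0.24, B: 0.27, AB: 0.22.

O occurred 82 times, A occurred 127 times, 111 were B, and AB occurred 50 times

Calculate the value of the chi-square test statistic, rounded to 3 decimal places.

Expected counts E_i = n·p_i: 370×0.27 = 99.9, 370×0.24 = 88.8, 370×0.27 = 99.9, 370×0.22 = 81.4.
O: (82 − 99.9)²/99.9 = 320.41/99.9 = 3.2073
A: (127 − 88.8)²/88.8 = 1459.24/88.8 = 16.4329
B: (111 − 99.9)²/99.9 = 123.21/99.9 = 1.2333
AB: (50 − 81.4)²/81.4 = 985.96/81.4 = 12.1125
Sum = 32.986

32.986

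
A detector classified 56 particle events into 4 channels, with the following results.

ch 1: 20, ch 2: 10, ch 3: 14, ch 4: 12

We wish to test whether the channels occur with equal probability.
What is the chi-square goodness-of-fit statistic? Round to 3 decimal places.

4.000

Under H₀ each category has probability 1/4, so each expected count is 56/4 = 14.
cat         O        E   (O−E)²/E
ch 1       20       14     2.5714
ch 2       10       14     1.1429
ch 3       14       14     0.0000
ch 4       12       14     0.2857
Sum = 4.000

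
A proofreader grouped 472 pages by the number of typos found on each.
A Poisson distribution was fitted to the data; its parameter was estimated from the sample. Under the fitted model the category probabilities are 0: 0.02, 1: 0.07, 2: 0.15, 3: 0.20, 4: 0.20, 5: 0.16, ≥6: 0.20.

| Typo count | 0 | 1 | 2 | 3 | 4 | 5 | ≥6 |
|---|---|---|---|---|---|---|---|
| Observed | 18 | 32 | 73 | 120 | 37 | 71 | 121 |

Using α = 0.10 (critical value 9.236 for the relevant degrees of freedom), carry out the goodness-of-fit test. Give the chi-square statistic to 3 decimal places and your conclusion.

Expected counts E_i = n·p_i: 472×0.02 = 9.44, 472×0.07 = 33.04, 472×0.15 = 70.8, 472×0.20 = 94.4, 472×0.20 = 94.4, 472×0.16 = 75.52, 472×0.20 = 94.4.
χ² = (18−9.44)²/9.44 + (32−33.04)²/33.04 + (73−70.8)²/70.8 + (120−94.4)²/94.4 + (37−94.4)²/94.4 + (71−75.52)²/75.52 + (121−94.4)²/94.4
   = 7.7620 + 0.0327 + 0.0684 + 6.9424 + 34.9021 + 0.2705 + 7.4953
Sum = 57.473
df = 5. Since 57.473 > 9.236, we reject H₀.

57.473; reject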